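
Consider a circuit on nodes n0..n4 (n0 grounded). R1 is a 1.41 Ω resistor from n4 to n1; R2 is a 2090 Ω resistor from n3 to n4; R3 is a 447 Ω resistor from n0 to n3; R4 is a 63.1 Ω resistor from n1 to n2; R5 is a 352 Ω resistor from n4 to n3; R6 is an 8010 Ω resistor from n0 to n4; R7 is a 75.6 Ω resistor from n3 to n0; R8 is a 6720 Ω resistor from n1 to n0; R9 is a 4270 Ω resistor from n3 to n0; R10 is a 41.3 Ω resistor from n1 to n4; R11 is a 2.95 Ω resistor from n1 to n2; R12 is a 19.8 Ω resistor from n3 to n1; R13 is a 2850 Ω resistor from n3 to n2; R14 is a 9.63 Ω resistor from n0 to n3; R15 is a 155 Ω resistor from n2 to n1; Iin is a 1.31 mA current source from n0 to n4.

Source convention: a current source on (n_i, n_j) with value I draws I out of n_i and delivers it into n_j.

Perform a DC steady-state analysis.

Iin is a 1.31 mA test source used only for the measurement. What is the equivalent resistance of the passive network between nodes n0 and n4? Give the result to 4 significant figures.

MNA unknowns: 4 node voltages V₁..V_4
R1: Y=0.7092 on G[4,1]
R2: Y=0.0004785 on G[3,4]
R3: Y=0.002237 on G[0,3]
R4: Y=0.01585 on G[1,2]
R5: Y=0.002841 on G[4,3]
R6: Y=0.0001248 on G[0,4]
R7: Y=0.01323 on G[3,0]
R8: Y=0.0001488 on G[1,0]
R9: Y=0.0002342 on G[3,0]
R10: Y=0.02421 on G[1,4]
R11: Y=0.3390 on G[1,2]
R12: Y=0.05051 on G[3,1]
R13: Y=0.0003509 on G[3,2]
R14: Y=0.1038 on G[0,3]
R15: Y=0.006452 on G[2,1]
Iin: z[0]−=0.00131, z[4]+=0.00131
solve → V1=0.03478, V2=0.03475, V3=0.01088, V4=0.03644

R_eq = 27.82 Ω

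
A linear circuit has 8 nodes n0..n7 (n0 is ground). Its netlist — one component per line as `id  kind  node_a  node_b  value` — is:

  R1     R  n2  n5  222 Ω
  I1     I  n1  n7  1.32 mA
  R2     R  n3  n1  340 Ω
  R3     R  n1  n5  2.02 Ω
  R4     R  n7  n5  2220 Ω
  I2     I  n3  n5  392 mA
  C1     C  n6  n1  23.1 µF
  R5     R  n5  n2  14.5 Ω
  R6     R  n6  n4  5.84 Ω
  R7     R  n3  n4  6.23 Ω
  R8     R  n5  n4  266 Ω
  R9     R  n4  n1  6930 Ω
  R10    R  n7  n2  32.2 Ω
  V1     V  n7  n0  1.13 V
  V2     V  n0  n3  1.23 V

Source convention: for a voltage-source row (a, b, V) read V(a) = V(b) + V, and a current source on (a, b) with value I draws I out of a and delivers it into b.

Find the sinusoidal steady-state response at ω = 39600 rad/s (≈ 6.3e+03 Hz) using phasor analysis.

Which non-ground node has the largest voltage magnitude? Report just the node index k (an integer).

5

Apply KCL at each of the 7 non-ground nodes and solve the resulting linear system.
Node n1: branches {I1, R2, R3, C1, R9} → V_1 = 2.695-0.2654j
Node n2: branches {R1, R5, R10} → V_2 = 2.702-0.1770j
Node n3: branches {R2, I2, R7, V2} → V_3 = -1.230+0.000j
Node n4: branches {R6, R7, R8, R9} → V_4 = 0.8215+0.03982j
Node n5: branches {R1, R3, R4, I2, R5, R8} → V_5 = 3.367-0.2519j
Node n6: branches {C1, R6} → V_6 = 2.687+0.08381j
Node n7: branches {I1, R4, R10, V1} → V_7 = 1.130+0.000j
Source currents: i(V1)=0.05116-0.005611j, i(V2)=0.05116-0.005611j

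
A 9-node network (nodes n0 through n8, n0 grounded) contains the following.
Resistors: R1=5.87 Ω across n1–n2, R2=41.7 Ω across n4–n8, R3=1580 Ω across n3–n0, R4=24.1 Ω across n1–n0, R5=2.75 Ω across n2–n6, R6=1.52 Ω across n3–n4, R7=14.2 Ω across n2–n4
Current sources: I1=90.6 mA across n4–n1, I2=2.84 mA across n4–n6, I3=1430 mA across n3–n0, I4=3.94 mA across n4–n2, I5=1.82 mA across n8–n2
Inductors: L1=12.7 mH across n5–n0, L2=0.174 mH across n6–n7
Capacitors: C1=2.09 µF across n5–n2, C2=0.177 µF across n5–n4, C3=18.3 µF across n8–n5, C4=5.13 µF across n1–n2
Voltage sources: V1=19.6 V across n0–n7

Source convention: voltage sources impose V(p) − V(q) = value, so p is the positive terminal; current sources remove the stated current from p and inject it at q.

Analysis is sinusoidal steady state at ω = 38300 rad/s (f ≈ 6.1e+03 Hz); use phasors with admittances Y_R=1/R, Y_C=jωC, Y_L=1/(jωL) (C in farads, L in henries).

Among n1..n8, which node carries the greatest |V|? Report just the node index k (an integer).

Element admittances at ω=38300 rad/s:
  Y(R1) = 0.1704+0.000j S between n1,n2
  I1: injects 0.0906 A into n1 (from n4)
  Y(R2) = 0.02398+0.000j S between n4,n8
  Y(R3) = 0.0006329+0.000j S between n3,n0
  Y(R4) = 0.04149+0.000j S between n1,n0
  Y(R5) = 0.3636+0.000j S between n2,n6
  Y(L1) = 0.000-0.002056j S between n5,n0
  I2: injects 0.00284 A into n6 (from n4)
  I3: injects 1.43 A into n0 (from n3)
  Y(R6) = 0.6579+0.000j S between n3,n4
  Y(C1) = 0.000+0.08005j S between n5,n2
  Y(L2) = 0.000-0.1501j S between n6,n7
  I4: injects 0.00394 A into n2 (from n4)
  I5: injects 0.00182 A into n2 (from n8)
  Y(R7) = 0.07042+0.000j S between n2,n4
  Y(C2) = 0.000+0.006779j S between n5,n4
  Y(C3) = 0.000+0.7009j S between n8,n5
  Y(C4) = 0.000+0.1965j S between n1,n2
  V1: constraint V(n0)−V(n7) = 19.6
Assemble and solve the 9×9 MNA system:
  V(n1)=-19.50-5.518j  V(n2)=-22.44-3.480j  V(n3)=-41.28-1.292j  V(n4)=-39.14-1.293j  V(n5)=-24.99+0.6123j  V(n6)=-20.79-3.971j  V(n7)=-19.60+0.000j  V(n8)=-25.07+1.096j
  i(V1)=0.5959-0.1784j

3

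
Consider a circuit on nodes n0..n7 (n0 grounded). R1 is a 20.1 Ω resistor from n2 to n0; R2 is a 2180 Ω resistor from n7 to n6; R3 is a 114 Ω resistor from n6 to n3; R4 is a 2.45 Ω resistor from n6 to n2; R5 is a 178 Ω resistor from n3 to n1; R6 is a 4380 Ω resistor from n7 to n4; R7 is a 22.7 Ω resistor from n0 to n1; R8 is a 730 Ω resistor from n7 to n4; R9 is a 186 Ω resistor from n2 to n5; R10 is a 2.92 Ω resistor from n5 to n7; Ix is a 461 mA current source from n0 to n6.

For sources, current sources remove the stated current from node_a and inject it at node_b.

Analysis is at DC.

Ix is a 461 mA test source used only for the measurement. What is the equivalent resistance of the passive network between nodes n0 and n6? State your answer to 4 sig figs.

R_eq = 21.04 Ω

Apply KCL at each of the 7 non-ground nodes and solve the resulting linear system.
Node n1: branches {R5, R7} → V_1 = 0.6996
Node n2: branches {R1, R4, R9} → V_2 = 8.647
Node n3: branches {R3, R5} → V_3 = 6.186
Node n4: branches {R6, R8} → V_4 = 8.731
Node n5: branches {R9, R10} → V_5 = 8.729
Node n6: branches {R2, R3, R4, Ix} → V_6 = 9.699
Node n7: branches {R2, R6, R8, R10} → V_7 = 8.731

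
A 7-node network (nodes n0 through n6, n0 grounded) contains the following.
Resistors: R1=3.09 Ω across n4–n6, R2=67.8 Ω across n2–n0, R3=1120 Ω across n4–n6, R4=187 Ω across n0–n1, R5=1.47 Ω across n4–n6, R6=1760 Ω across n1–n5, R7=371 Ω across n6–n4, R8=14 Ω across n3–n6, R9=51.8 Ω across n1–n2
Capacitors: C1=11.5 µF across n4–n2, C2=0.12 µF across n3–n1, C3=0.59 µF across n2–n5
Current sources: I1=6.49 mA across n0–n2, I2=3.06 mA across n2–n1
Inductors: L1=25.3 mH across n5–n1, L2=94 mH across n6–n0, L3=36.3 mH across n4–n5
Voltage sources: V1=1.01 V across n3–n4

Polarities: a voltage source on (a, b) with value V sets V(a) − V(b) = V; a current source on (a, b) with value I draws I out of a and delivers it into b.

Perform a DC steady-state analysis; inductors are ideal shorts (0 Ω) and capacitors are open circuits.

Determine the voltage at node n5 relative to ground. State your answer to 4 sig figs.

-0.06145 V

Element admittances at DC:
  Y(R1) = 0.3236 S between n4,n6
  Y(R2) = 0.01475 S between n2,n0
  Y(C1) = 0.000 S between n4,n2
  Y(R3) = 0.0008929 S between n4,n6
  I1: injects 0.00649 A into n2 (from n0)
  L1: short n5↔n1 (DC inductor)
  Y(C2) = 0.000 S between n3,n1
  Y(R4) = 0.005348 S between n0,n1
  I2: injects 0.00306 A into n1 (from n2)
  L2: short n6↔n0 (DC inductor)
  Y(R5) = 0.6803 S between n4,n6
  Y(R6) = 0.0005682 S between n1,n5
  Y(R7) = 0.002695 S between n6,n4
  Y(R8) = 0.07143 S between n3,n6
  L3: short n4↔n5 (DC inductor)
  Y(C3) = 0.000 S between n2,n5
  Y(R9) = 0.01931 S between n1,n2
  V1: constraint V(n3)−V(n4) = 1.01
Assemble and solve the 10×10 MNA system:
  V(n1)=-0.06145  V(n2)=0.06589  V(n3)=0.9486  V(n4)=-0.06145  V(n5)=-0.06145  V(n6)=0.000
  i(L1)=-0.005847  i(L2)=0.005847  i(L3)=-0.005847  i(V1)=-0.06775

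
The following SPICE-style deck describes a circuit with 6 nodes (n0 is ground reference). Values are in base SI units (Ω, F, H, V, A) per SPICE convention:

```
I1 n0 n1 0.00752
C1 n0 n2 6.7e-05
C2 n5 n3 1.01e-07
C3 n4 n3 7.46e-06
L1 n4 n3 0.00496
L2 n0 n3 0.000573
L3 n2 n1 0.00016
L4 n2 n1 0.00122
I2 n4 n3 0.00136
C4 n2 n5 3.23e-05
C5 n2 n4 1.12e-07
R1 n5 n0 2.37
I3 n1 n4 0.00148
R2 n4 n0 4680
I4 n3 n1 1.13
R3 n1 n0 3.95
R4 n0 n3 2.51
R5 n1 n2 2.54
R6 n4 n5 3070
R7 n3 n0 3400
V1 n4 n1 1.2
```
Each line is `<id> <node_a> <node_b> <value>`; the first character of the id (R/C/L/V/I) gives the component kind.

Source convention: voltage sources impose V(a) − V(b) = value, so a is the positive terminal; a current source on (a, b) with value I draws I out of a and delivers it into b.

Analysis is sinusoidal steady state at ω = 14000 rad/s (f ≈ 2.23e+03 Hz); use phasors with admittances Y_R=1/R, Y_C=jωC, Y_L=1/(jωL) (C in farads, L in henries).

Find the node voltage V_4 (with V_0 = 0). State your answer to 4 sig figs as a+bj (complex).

Apply KCL at each of the 5 non-ground nodes and solve the resulting linear system.
Node n1: branches {I1, L3, L4, I3, I4, R3, R5, V1} → V_1 = 1.091-0.1556j
Node n2: branches {C1, L3, L4, C4, C5, R5} → V_2 = -0.2196-0.7581j
Node n3: branches {C2, C3, L1, L2, I2, I4, R4, R7} → V_3 = -2.817+0.2836j
Node n4: branches {C3, L1, I2, C5, I3, R2, R6, V1} → V_4 = 2.291-0.1556j
Node n5: branches {C2, C4, R1, R6} → V_5 = 0.2553-0.5189j
Source currents: i(V1)=-0.03964-0.4640j

2.291-0.1556j V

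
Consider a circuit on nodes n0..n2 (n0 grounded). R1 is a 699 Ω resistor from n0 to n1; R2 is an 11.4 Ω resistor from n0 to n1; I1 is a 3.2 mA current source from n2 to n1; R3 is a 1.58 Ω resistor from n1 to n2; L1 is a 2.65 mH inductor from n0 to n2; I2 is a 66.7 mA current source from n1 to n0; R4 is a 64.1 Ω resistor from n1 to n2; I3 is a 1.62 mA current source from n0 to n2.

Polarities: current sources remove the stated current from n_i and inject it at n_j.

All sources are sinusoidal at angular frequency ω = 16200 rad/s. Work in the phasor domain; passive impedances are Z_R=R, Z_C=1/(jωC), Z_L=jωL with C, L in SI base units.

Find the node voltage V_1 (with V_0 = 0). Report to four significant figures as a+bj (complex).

MNA unknowns: 2 node voltages V₁..V_2
R1: Y=0.001431+0.000j on G[0,1]
R2: Y=0.08772+0.000j on G[0,1]
I1: z[2]−=0.0032, z[1]+=0.0032
R3: Y=0.6329+0.000j on G[1,2]
L1: Y=0.000-0.02329j on G[0,2]
I2: z[1]−=0.0667, z[0]+=0.0667
R4: Y=0.01560+0.000j on G[1,2]
I3: z[0]−=0.00162, z[2]+=0.00162
solve → V1=-0.6777-0.1758j, V2=-0.6730-0.2000j

-0.6777-0.1758j V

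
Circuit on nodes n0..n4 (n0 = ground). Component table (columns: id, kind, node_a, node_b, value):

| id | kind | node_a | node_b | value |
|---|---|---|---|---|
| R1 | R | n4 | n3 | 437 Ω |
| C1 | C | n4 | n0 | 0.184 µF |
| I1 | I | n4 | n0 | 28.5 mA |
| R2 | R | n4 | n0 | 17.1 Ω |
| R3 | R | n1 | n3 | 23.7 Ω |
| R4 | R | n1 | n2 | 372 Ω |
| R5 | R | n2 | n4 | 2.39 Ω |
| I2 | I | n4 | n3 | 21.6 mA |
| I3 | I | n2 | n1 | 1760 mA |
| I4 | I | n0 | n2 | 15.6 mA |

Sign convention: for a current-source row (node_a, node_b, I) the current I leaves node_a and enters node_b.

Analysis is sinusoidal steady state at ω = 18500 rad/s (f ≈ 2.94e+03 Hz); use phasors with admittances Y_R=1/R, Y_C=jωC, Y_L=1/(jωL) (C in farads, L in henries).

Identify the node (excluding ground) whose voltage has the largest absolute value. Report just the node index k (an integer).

1

Apply KCL at each of the 4 non-ground nodes and solve the resulting linear system.
Node n1: branches {R3, R4, I3} → V_1 = 365.2+0.01280j
Node n2: branches {R4, R5, I3, I4} → V_2 = -2.029+0.01280j
Node n3: branches {R1, R3, I2} → V_3 = 346.9+0.01280j
Node n4: branches {R1, C1, I1, R2, R5, I2} → V_4 = -0.2198+0.01280j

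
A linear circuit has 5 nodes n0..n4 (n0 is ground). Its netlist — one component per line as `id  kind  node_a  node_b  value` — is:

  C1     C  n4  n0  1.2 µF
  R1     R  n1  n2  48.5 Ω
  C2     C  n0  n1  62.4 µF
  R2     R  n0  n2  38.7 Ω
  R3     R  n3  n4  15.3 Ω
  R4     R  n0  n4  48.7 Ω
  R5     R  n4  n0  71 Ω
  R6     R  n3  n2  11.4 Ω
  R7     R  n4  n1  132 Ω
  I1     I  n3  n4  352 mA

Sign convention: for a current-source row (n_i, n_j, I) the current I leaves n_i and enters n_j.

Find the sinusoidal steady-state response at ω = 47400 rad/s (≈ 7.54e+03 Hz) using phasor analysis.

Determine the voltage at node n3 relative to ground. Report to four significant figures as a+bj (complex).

-3.010-0.5996j V

MNA unknowns: 4 node voltages V₁..V_4
C1: Y=0.000+0.05688j on G[4,0]
R1: Y=0.02062+0.000j on G[1,2]
C2: Y=0.000+2.958j on G[0,1]
R2: Y=0.02584+0.000j on G[0,2]
R3: Y=0.06536+0.000j on G[3,4]
R4: Y=0.02053+0.000j on G[0,4]
R5: Y=0.01408+0.000j on G[4,0]
R6: Y=0.08772+0.000j on G[3,2]
R7: Y=0.007576+0.000j on G[4,1]
I1: z[3]−=0.352, z[4]+=0.352
solve → V1=-0.005082+0.01117j, V2=-1.969-0.3902j, V3=-3.010-0.5996j, V4=0.9774-0.8805j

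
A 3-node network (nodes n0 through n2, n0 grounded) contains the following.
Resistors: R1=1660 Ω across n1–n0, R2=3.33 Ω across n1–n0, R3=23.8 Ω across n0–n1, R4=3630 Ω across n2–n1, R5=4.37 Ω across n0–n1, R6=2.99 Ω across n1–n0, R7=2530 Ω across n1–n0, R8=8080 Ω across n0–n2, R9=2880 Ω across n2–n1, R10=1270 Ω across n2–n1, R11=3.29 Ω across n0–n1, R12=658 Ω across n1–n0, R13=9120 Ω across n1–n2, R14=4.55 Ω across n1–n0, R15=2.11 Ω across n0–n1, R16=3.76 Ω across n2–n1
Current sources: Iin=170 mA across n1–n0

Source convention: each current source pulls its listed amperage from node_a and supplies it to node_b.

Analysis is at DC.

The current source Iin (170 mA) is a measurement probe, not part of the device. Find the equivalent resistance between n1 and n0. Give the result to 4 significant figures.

R_eq = 0.5247 Ω

MNA unknowns: 2 node voltages V₁..V_2
R1: Y=0.0006024 on G[1,0]
R2: Y=0.3003 on G[1,0]
R3: Y=0.04202 on G[0,1]
R4: Y=0.0002755 on G[2,1]
R5: Y=0.2288 on G[0,1]
R6: Y=0.3344 on G[1,0]
R7: Y=0.0003953 on G[1,0]
R8: Y=0.0001238 on G[0,2]
R9: Y=0.0003472 on G[2,1]
R10: Y=0.0007874 on G[2,1]
R11: Y=0.3040 on G[0,1]
R12: Y=0.001520 on G[1,0]
R13: Y=0.0001096 on G[1,2]
R14: Y=0.2198 on G[1,0]
R15: Y=0.4739 on G[0,1]
R16: Y=0.2660 on G[2,1]
Iin: z[1]−=0.17, z[0]+=0.17
solve → V1=-0.08920, V2=-0.08916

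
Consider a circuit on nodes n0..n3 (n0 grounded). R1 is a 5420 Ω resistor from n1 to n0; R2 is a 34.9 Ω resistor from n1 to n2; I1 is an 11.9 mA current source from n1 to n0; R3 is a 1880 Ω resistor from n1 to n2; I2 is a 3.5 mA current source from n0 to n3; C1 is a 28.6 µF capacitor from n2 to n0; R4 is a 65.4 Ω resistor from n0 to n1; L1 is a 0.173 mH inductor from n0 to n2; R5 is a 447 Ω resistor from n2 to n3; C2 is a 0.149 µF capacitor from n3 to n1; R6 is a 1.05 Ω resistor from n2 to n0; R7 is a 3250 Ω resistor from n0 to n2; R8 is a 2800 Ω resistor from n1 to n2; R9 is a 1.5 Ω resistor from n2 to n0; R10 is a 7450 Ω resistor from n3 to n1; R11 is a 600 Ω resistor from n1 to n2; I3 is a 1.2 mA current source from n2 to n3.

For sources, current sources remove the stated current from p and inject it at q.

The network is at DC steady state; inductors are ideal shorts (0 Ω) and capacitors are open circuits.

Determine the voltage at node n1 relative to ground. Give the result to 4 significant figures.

-0.2485 V

MNA unknowns: 3 node voltages V₁..V_3 plus 1 source current (L1)
R1: Y=0.0001845 on G[1,0]
R2: Y=0.02865 on G[1,2]
I1: z[1]−=0.0119, z[0]+=0.0119
R3: Y=0.0005319 on G[1,2]
I2: z[0]−=0.0035, z[3]+=0.0035
C1: Y=0.000 on G[2,0]
R4: Y=0.01529 on G[0,1]
L1: row V0−V2=0, i_L1 at 0,2
R5: Y=0.002237 on G[2,3]
C2: Y=0.000 on G[3,1]
R6: Y=0.9524 on G[2,0]
R7: Y=0.0003077 on G[0,2]
R8: Y=0.0003571 on G[1,2]
R9: Y=0.6667 on G[2,0]
R10: Y=0.0001342 on G[3,1]
R11: Y=0.001667 on G[1,2]
I3: z[2]−=0.0012, z[3]+=0.0012
solve → V1=-0.2485, V2=0.000, V3=1.968
aux → i_L1=0.004554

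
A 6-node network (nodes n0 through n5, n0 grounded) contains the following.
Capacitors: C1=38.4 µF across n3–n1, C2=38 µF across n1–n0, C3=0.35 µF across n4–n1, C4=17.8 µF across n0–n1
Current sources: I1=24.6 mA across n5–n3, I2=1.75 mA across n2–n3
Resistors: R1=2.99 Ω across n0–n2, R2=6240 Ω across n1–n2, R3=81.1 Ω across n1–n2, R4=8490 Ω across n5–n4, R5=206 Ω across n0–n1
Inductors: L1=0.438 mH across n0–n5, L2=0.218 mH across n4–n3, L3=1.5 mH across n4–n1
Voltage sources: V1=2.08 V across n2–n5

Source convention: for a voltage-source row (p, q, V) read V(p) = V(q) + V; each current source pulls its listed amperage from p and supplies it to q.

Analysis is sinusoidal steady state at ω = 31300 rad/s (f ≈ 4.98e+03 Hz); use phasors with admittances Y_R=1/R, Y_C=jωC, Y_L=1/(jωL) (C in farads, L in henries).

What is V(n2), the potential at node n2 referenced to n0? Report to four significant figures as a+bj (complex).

Apply KCL at each of the 5 non-ground nodes and solve the resulting linear system.
Node n1: branches {C1, R2, R3, R5, C2, C3, C4, L3} → V_1 = -0.002983-0.01509j
Node n2: branches {R1, R2, R3, I2, V1} → V_2 = 0.01597-0.4344j
Node n3: branches {C1, I1, I2, L2} → V_3 = -0.003020-0.03700j
Node n4: branches {R4, L2, C3, L3} → V_4 = -0.002719-0.03711j
Node n5: branches {I1, L1, R4, V1} → V_5 = -2.064-0.4344j
Source currents: i(V1)=-0.007326+0.1505j

0.01597-0.4344j V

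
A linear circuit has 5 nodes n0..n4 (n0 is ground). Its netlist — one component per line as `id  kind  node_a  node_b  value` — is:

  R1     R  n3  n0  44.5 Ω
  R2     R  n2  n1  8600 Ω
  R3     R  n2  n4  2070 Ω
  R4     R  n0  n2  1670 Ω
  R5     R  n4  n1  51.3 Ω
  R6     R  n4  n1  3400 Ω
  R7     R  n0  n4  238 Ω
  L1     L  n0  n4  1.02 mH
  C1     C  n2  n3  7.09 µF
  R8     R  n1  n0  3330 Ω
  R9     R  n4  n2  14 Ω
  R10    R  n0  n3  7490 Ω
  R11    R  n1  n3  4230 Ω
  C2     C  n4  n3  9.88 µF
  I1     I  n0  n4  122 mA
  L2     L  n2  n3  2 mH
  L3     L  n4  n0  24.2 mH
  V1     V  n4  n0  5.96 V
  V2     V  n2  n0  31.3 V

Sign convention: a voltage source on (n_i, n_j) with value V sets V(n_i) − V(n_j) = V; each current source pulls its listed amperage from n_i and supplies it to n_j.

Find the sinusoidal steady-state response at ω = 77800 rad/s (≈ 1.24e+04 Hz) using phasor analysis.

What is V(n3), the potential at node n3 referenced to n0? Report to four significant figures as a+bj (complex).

16.47+0.2852j V

MNA unknowns: 4 node voltages V₁..V_4 plus 2 source currents (V1, V2)
R1: Y=0.02247+0.000j on G[3,0]
R2: Y=0.0001163+0.000j on G[2,1]
R3: Y=0.0004831+0.000j on G[2,4]
R4: Y=0.0005988+0.000j on G[0,2]
R5: Y=0.01949+0.000j on G[4,1]
R6: Y=0.0002941+0.000j on G[4,1]
R7: Y=0.004202+0.000j on G[0,4]
L1: Y=0.000-0.01260j on G[0,4]
C1: Y=0.000+0.5516j on G[2,3]
R8: Y=0.0003003+0.000j on G[1,0]
R9: Y=0.07143+0.000j on G[4,2]
R10: Y=0.0001335+0.000j on G[0,3]
R11: Y=0.0002364+0.000j on G[1,3]
C2: Y=0.000+0.7687j on G[4,3]
I1: z[0]−=0.122, z[4]+=0.122
L2: Y=0.000-0.006427j on G[2,3]
L3: Y=0.000-0.0005311j on G[4,0]
V1: row V4−V0=5.96, i_V1 at 4,0
V2: row V2−V0=31.3, i_V2 at 2,0
solve → V1=6.138+0.003299j, V2=31.30+0.000j, V3=16.47+0.2852j, V4=5.960+0.000j
aux → i_V1=1.703+8.157j, i_V2=-1.999-8.085j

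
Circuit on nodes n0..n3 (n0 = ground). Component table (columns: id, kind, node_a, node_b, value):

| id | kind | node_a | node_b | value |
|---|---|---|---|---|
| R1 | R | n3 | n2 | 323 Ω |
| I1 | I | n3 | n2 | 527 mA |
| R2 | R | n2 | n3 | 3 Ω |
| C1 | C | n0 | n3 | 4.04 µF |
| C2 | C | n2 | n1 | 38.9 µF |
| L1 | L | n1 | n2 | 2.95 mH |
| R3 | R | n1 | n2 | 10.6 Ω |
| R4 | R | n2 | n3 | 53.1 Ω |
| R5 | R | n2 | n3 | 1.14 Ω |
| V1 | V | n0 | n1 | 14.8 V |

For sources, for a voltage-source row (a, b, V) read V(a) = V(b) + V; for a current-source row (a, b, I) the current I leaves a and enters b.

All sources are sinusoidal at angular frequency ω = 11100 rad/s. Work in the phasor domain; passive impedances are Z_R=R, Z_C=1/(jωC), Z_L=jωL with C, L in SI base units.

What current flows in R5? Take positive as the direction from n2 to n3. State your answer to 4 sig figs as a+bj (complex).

0.3508-0.4381j A

MNA unknowns: 3 node voltages V₁..V_3 plus 1 source current (V1)
R1: Y=0.003096+0.000j on G[3,2]
I1: z[3]−=0.527, z[2]+=0.527
R2: Y=0.3333+0.000j on G[2,3]
C1: Y=0.000+0.04484j on G[0,3]
C2: Y=0.000+0.4318j on G[2,1]
L1: Y=0.000-0.03054j on G[1,2]
R3: Y=0.09434+0.000j on G[1,2]
R4: Y=0.01883+0.000j on G[2,3]
R5: Y=0.8772+0.000j on G[2,3]
V1: row V0−V1=14.8, i_V1 at 0,1
solve → V1=-14.80+0.000j, V2=-13.33+0.2612j, V3=-13.73+0.7607j
aux → i_V1=-0.03411-0.6156j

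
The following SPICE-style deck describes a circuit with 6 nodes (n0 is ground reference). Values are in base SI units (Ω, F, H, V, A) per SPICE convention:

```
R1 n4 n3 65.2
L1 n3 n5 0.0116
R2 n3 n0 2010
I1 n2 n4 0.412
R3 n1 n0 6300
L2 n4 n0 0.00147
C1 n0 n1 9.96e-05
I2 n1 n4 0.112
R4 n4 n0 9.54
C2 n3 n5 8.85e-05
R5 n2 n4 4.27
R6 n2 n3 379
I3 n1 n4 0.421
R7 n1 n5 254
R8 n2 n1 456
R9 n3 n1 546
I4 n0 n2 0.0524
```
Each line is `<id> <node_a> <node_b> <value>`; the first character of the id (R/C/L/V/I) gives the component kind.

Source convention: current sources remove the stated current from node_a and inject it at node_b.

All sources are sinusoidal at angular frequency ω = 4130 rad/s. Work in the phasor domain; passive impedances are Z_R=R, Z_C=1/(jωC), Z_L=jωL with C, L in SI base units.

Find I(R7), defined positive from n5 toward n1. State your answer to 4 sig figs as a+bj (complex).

MNA unknowns: 5 node voltages V₁..V_5
R1: Y=0.01534+0.000j on G[4,3]
L1: Y=0.000-0.02087j on G[3,5]
R2: Y=0.0004975+0.000j on G[3,0]
I1: z[2]−=0.412, z[4]+=0.412
R3: Y=0.0001587+0.000j on G[1,0]
L2: Y=0.000-0.1647j on G[4,0]
C1: Y=0.000+0.4113j on G[0,1]
I2: z[1]−=0.112, z[4]+=0.112
R4: Y=0.1048+0.000j on G[4,0]
C2: Y=0.000+0.3655j on G[3,5]
R5: Y=0.2342+0.000j on G[2,4]
R6: Y=0.002639+0.000j on G[2,3]
I3: z[1]−=0.421, z[4]+=0.421
R7: Y=0.003937+0.000j on G[1,5]
R8: Y=0.002193+0.000j on G[2,1]
R9: Y=0.001832+0.000j on G[3,1]
I4: z[0]−=0.0524, z[2]+=0.0524
solve → V1=0.01794+1.281j, V2=0.1033+2.463j, V3=1.048+2.138j, V4=1.629+2.477j, V5=1.038+2.150j

0.004015+0.003421j A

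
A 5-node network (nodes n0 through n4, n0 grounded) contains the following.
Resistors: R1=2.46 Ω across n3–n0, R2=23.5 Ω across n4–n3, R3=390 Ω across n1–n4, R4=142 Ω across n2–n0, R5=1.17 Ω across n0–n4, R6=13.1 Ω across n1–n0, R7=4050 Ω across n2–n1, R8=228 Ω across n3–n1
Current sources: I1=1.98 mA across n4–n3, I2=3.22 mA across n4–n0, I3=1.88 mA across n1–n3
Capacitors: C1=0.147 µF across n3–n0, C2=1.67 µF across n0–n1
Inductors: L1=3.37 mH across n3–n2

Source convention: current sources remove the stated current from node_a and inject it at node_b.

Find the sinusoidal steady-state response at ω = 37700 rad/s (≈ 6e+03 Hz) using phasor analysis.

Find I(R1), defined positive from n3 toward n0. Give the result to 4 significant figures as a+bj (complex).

0.003169+3.257e-05j A

MNA unknowns: 4 node voltages V₁..V_4
R1: Y=0.4065+0.000j on G[3,0]
I1: z[4]−=0.00198, z[3]+=0.00198
C1: Y=0.000+0.005542j on G[3,0]
R2: Y=0.04255+0.000j on G[4,3]
L1: Y=0.000-0.007871j on G[3,2]
C2: Y=0.000+0.06296j on G[0,1]
R3: Y=0.002564+0.000j on G[1,4]
R4: Y=0.007042+0.000j on G[2,0]
R5: Y=0.8547+0.000j on G[0,4]
R6: Y=0.07634+0.000j on G[1,0]
I2: z[4]−=0.00322, z[0]+=0.00322
R7: Y=0.0002469+0.000j on G[2,1]
R8: Y=0.004386+0.000j on G[3,1]
I3: z[1]−=0.00188, z[3]+=0.00188
solve → V1=-0.01419+0.01069j, V2=0.003834-0.003916j, V3=0.007795+8.013e-05j, V4=-0.005451+3.426e-05j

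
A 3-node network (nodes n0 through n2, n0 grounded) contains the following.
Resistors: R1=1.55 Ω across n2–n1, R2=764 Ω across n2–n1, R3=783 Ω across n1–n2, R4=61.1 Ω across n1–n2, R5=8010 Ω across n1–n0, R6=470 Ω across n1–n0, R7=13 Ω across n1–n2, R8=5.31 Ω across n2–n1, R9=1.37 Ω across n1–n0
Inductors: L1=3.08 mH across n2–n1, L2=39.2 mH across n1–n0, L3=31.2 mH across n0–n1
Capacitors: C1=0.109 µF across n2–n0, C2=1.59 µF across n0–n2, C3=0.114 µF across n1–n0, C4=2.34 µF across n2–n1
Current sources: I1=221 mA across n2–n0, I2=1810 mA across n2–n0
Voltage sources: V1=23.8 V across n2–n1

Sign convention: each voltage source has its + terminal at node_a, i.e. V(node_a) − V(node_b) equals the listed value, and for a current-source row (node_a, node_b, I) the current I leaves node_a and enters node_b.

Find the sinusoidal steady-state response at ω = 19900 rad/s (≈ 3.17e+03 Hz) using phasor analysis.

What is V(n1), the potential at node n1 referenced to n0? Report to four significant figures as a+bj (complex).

-2.818-0.9713j V

MNA unknowns: 2 node voltages V₁..V_2 plus 1 source current (V1)
R1: Y=0.6452+0.000j on G[2,1]
R2: Y=0.001309+0.000j on G[2,1]
L1: Y=0.000-0.01632j on G[2,1]
R3: Y=0.001277+0.000j on G[1,2]
R4: Y=0.01637+0.000j on G[1,2]
R5: Y=0.0001248+0.000j on G[1,0]
C1: Y=0.000+0.002169j on G[2,0]
C2: Y=0.000+0.03164j on G[0,2]
R6: Y=0.002128+0.000j on G[1,0]
R7: Y=0.07692+0.000j on G[1,2]
L2: Y=0.000-0.001282j on G[1,0]
R8: Y=0.1883+0.000j on G[2,1]
I1: z[2]−=0.221, z[0]+=0.221
L3: Y=0.000-0.001611j on G[0,1]
R9: Y=0.7299+0.000j on G[1,0]
I2: z[2]−=1.81, z[0]+=1.81
C3: Y=0.000+0.002269j on G[1,0]
C4: Y=0.000+0.04657j on G[2,1]
V1: row V2−V1=23.8, i_V1 at 2,1
solve → V1=-2.818-0.9713j, V2=20.98-0.9713j
aux → i_V1=-24.18-1.429j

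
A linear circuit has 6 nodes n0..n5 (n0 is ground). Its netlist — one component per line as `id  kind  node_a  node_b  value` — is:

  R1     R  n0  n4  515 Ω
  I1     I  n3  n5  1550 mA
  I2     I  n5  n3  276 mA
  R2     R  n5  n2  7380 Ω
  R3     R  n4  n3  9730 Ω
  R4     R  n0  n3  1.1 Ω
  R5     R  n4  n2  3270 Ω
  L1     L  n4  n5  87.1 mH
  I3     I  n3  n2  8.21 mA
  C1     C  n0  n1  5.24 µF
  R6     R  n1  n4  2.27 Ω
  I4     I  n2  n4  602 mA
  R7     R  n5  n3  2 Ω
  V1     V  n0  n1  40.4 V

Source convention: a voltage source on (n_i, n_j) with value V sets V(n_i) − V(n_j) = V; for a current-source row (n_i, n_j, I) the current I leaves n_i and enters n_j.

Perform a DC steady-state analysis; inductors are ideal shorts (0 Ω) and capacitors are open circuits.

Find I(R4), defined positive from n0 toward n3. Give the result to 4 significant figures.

7.983 A

MNA unknowns: 5 node voltages V₁..V_5 plus 2 source currents (L1, V1)
R1: Y=0.001942 on G[0,4]
I1: z[3]−=1.55, z[5]+=1.55
I2: z[5]−=0.276, z[3]+=0.276
R2: Y=0.0001355 on G[5,2]
R3: Y=0.0001028 on G[4,3]
R4: Y=0.9091 on G[0,3]
R5: Y=0.0003058 on G[4,2]
L1: row V4−V5=0, i_L1 at 4,5
I3: z[3]−=0.00821, z[2]+=0.00821
C1: Y=0.000 on G[0,1]
R6: Y=0.4405 on G[1,4]
I4: z[2]−=0.602, z[4]+=0.602
R7: Y=0.5000 on G[5,3]
V1: row V0−V1=40.4, i_V1 at 0,1
solve → V1=-40.40, V2=-1368, V3=-8.781, V4=-22.18, V5=-22.18
aux → i_L1=-7.791, i_V1=-8.026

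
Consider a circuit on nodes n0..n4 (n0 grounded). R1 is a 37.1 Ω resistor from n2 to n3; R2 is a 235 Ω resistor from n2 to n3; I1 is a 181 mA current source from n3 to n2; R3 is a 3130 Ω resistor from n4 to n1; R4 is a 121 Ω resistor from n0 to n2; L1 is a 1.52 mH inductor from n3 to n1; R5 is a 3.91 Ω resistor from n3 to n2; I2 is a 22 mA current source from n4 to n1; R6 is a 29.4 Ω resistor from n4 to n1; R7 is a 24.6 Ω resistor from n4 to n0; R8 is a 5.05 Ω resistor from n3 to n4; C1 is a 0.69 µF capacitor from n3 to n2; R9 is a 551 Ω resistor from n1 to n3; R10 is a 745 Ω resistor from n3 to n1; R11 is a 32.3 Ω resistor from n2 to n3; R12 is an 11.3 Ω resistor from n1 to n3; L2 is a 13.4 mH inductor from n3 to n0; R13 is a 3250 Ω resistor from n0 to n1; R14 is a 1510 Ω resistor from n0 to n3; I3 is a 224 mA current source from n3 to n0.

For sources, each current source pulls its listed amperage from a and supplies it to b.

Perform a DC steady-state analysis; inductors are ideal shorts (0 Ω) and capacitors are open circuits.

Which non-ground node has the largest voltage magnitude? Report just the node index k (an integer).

Element admittances at DC:
  Y(R1) = 0.02695 S between n2,n3
  Y(R2) = 0.004255 S between n2,n3
  I1: injects 0.181 A into n2 (from n3)
  Y(R3) = 0.0003195 S between n4,n1
  Y(R4) = 0.008264 S between n0,n2
  L1: short n3↔n1 (DC inductor)
  Y(R5) = 0.2558 S between n3,n2
  I2: injects 0.022 A into n1 (from n4)
  Y(R6) = 0.03401 S between n4,n1
  Y(R7) = 0.04065 S between n4,n0
  Y(R8) = 0.1980 S between n3,n4
  Y(C1) = 0.000 S between n3,n2
  Y(R9) = 0.001815 S between n1,n3
  Y(R10) = 0.001342 S between n3,n1
  Y(R11) = 0.03096 S between n2,n3
  Y(R12) = 0.08850 S between n1,n3
  L2: short n3↔n0 (DC inductor)
  Y(R13) = 0.0003077 S between n0,n1
  Y(R14) = 0.0006623 S between n0,n3
  I3: injects 0.224 A into n0 (from n3)
Assemble and solve the 6×6 MNA system:
  V(n1)=0.000  V(n2)=0.5549  V(n3)=0.000  V(n4)=-0.08059
  i(L1)=-0.01923  i(L2)=-0.2253

2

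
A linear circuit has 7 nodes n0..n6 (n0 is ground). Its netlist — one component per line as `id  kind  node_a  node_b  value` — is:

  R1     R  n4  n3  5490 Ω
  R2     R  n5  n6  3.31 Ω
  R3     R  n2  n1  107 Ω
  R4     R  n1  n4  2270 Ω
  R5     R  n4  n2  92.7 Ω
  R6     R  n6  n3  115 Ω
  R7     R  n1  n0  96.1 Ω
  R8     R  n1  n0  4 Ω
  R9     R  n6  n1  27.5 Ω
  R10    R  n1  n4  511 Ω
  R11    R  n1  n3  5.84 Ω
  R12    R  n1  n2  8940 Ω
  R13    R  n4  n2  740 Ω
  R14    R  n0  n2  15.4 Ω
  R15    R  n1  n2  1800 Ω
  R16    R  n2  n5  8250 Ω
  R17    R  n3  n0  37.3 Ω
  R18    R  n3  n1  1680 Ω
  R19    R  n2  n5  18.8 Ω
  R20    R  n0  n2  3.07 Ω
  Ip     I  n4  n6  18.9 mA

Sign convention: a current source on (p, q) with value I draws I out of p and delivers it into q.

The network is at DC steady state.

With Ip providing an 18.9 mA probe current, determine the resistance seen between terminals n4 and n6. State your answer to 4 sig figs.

R_eq = 79.54 Ω

Element admittances at DC:
  Y(R1) = 0.0001821 S between n4,n3
  Y(R2) = 0.3021 S between n5,n6
  Y(R3) = 0.009346 S between n2,n1
  Y(R4) = 0.0004405 S between n1,n4
  Y(R5) = 0.01079 S between n4,n2
  Y(R6) = 0.008696 S between n6,n3
  Y(R7) = 0.01041 S between n1,n0
  Y(R8) = 0.2500 S between n1,n0
  Y(R9) = 0.03636 S between n6,n1
  Y(R10) = 0.001957 S between n1,n4
  Y(R11) = 0.1712 S between n1,n3
  Y(R12) = 0.0001119 S between n1,n2
  Y(R13) = 0.001351 S between n4,n2
  Y(R14) = 0.06494 S between n0,n2
  Y(R15) = 0.0005556 S between n1,n2
  Y(R16) = 0.0001212 S between n2,n5
  Y(R17) = 0.02681 S between n3,n0
  Y(R18) = 0.0005952 S between n3,n1
  Y(R19) = 0.05319 S between n2,n5
  Y(R20) = 0.3257 S between n0,n2
  Ip: injects 0.0189 A into n6 (from n4)
Assemble and solve the 6×6 MNA system:
  V(n1)=0.01712  V(n2)=-0.01292  V(n3)=0.02191  V(n4)=-1.292  V(n5)=0.1780  V(n6)=0.2116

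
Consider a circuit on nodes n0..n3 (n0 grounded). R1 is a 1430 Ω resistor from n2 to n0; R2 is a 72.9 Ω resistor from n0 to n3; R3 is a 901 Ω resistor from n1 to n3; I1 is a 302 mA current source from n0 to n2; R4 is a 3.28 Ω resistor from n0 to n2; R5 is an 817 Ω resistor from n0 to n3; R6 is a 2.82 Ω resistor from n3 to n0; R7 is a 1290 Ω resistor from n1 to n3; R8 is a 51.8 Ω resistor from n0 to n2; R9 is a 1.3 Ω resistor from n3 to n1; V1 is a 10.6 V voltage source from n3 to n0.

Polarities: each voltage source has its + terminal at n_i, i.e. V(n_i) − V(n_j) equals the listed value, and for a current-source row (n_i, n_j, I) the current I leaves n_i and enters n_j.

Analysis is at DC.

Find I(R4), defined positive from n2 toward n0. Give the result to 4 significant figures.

Apply KCL at each of the 3 non-ground nodes and solve the resulting linear system.
Node n1: branches {R3, R7, R9} → V_1 = 10.60
Node n2: branches {R1, I1, R4, R8} → V_2 = 0.9296
Node n3: branches {R2, R3, R5, R6, R7, R9, V1} → V_3 = 10.60
Source currents: i(V1)=-3.917

0.2834 A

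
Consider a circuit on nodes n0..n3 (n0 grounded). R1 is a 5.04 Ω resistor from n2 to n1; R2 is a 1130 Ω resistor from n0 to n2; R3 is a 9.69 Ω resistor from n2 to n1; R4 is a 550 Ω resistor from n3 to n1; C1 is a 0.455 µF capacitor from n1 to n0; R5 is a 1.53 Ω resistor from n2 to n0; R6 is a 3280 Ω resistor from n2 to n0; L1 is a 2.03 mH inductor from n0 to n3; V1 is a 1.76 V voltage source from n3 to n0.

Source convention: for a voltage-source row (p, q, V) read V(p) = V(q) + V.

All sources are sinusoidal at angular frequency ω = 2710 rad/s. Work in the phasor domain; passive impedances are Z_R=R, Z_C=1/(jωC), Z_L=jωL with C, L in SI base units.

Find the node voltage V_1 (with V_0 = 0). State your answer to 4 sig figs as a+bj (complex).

0.01536-9.092e-05j V

Element admittances at ω=2710 rad/s:
  Y(R1) = 0.1984+0.000j S between n2,n1
  Y(R2) = 0.0008850+0.000j S between n0,n2
  Y(R3) = 0.1032+0.000j S between n2,n1
  Y(R4) = 0.001818+0.000j S between n3,n1
  Y(C1) = 0.000+0.001233j S between n1,n0
  Y(R5) = 0.6536+0.000j S between n2,n0
  Y(R6) = 0.0003049+0.000j S between n2,n0
  Y(L1) = 0.000-0.1818j S between n0,n3
  V1: constraint V(n3)−V(n0) = 1.76
Assemble and solve the 4×4 MNA system:
  V(n1)=0.01536-9.092e-05j  V(n2)=0.004844-2.867e-05j  V(n3)=1.760+0.000j
  i(V1)=-0.003172+0.3199j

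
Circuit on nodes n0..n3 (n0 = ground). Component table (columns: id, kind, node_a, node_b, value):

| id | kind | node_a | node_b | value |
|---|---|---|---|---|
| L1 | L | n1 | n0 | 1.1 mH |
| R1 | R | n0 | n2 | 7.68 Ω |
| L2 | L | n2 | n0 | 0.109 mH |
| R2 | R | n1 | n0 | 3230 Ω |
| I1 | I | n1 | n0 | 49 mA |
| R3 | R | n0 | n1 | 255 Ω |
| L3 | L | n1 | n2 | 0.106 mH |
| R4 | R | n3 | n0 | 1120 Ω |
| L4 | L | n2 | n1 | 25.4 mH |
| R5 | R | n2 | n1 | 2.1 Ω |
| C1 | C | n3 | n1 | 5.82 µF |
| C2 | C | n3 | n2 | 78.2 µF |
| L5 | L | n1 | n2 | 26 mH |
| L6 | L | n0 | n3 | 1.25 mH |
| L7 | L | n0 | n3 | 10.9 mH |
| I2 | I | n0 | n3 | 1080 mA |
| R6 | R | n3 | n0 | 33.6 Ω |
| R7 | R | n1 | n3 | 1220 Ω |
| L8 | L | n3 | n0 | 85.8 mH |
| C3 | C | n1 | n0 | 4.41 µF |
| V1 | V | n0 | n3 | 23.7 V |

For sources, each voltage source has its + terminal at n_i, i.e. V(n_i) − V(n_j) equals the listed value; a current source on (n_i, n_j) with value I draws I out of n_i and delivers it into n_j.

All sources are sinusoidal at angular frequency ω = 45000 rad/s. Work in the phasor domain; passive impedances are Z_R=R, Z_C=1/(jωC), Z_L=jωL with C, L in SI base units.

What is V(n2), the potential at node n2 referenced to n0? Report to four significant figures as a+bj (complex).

MNA unknowns: 3 node voltages V₁..V_3 plus 1 source current (V1)
L1: Y=0.000-0.02020j on G[1,0]
R1: Y=0.1302+0.000j on G[0,2]
L2: Y=0.000-0.2039j on G[2,0]
R2: Y=0.0003096+0.000j on G[1,0]
I1: z[1]−=0.049, z[0]+=0.049
R3: Y=0.003922+0.000j on G[0,1]
L3: Y=0.000-0.2096j on G[1,2]
R4: Y=0.0008929+0.000j on G[3,0]
L4: Y=0.000-0.0008749j on G[2,1]
R5: Y=0.4762+0.000j on G[2,1]
C1: Y=0.000+0.2619j on G[3,1]
C2: Y=0.000+3.519j on G[3,2]
L5: Y=0.000-0.0008547j on G[1,2]
L6: Y=0.000-0.01778j on G[0,3]
L7: Y=0.000-0.002039j on G[0,3]
I2: z[0]−=1.08, z[3]+=1.08
R6: Y=0.02976+0.000j on G[3,0]
R7: Y=0.0008197+0.000j on G[1,3]
L8: Y=0.000-0.0002590j on G[3,0]
C3: Y=0.000+0.1985j on G[1,0]
V1: row V0−V3=23.7, i_V1 at 0,3
solve → V1=-21.78+6.260j, V2=-24.08-1.789j, V3=-23.70+0.000j
aux → i_V1=-6.465+1.296j

-24.08-1.789j V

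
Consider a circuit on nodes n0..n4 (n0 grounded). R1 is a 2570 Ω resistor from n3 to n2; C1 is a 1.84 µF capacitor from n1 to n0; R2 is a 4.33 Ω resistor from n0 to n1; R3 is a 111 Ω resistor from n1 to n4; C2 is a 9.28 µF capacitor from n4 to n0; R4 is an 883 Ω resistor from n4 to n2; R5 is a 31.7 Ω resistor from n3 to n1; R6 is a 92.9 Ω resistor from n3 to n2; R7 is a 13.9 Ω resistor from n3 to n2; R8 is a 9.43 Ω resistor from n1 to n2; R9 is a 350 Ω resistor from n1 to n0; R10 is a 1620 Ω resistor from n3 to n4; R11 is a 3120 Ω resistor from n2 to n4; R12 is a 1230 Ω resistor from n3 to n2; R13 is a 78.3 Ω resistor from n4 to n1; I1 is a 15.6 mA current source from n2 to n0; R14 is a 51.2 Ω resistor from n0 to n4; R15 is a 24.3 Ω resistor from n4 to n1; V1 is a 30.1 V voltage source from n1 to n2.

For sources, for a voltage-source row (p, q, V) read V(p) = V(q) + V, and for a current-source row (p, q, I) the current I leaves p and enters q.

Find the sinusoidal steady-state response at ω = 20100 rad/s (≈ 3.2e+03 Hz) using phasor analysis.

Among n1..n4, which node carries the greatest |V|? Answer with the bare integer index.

2

Element admittances at ω=20100 rad/s:
  Y(R1) = 0.0003891+0.000j S between n3,n2
  Y(C1) = 0.000+0.03698j S between n1,n0
  Y(R2) = 0.2309+0.000j S between n0,n1
  Y(R3) = 0.009009+0.000j S between n1,n4
  Y(C2) = 0.000+0.1865j S between n4,n0
  Y(R4) = 0.001133+0.000j S between n4,n2
  Y(R5) = 0.03155+0.000j S between n3,n1
  Y(R6) = 0.01076+0.000j S between n3,n2
  Y(R7) = 0.07194+0.000j S between n3,n2
  Y(R8) = 0.1060+0.000j S between n1,n2
  Y(R9) = 0.002857+0.000j S between n1,n0
  Y(R10) = 0.0006173+0.000j S between n3,n4
  Y(R11) = 0.0003205+0.000j S between n2,n4
  Y(R12) = 0.0008130+0.000j S between n3,n2
  Y(R13) = 0.01277+0.000j S between n4,n1
  I1: injects 0.0156 A into n0 (from n2)
  Y(R14) = 0.01953+0.000j S between n0,n4
  Y(R15) = 0.04115+0.000j S between n4,n1
  V1: constraint V(n1)−V(n2) = 30.1
Assemble and solve the 5×5 MNA system:
  V(n1)=0.1238+0.03315j  V(n2)=-29.98+0.03315j  V(n3)=-21.64+0.03416j  V(n4)=-0.08943+0.2228j
  i(V1)=-3.920-0.0003602j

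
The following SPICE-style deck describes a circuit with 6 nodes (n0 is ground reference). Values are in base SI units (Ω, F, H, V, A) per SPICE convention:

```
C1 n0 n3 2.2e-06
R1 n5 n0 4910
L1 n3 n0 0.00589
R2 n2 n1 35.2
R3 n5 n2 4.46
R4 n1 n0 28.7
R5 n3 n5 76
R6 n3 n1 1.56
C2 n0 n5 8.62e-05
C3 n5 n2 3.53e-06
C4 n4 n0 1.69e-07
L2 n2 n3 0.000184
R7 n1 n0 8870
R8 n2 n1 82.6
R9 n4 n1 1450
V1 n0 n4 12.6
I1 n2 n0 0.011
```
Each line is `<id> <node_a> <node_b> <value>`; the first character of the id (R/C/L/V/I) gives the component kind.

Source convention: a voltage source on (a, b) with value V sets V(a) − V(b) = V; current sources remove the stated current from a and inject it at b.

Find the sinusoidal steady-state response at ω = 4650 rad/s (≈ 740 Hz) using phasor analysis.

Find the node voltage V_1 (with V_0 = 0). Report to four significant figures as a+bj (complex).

-0.08771+0.02972j V

MNA unknowns: 5 node voltages V₁..V_5 plus 1 source current (V1)
C1: Y=0.000+0.01023j on G[0,3]
R1: Y=0.0002037+0.000j on G[5,0]
L1: Y=0.000-0.03651j on G[3,0]
R2: Y=0.02841+0.000j on G[2,1]
R3: Y=0.2242+0.000j on G[5,2]
R4: Y=0.03484+0.000j on G[1,0]
R5: Y=0.01316+0.000j on G[3,5]
R6: Y=0.6410+0.000j on G[3,1]
C2: Y=0.000+0.4008j on G[0,5]
C3: Y=0.000+0.01641j on G[5,2]
C4: Y=0.000+0.0007858j on G[4,0]
L2: Y=0.000-1.169j on G[2,3]
R7: Y=0.0001127+0.000j on G[1,0]
R8: Y=0.01211+0.000j on G[2,1]
R9: Y=0.0006897+0.000j on G[4,1]
V1: row V0−V4=12.6, i_V1 at 0,4
I1: z[2]−=0.011, z[0]+=0.011
solve → V1=-0.08771+0.02972j, V2=-0.08176+0.03545j, V3=-0.07940+0.03101j, V4=-12.60+0.000j, V5=-0.007871+0.04335j
aux → i_V1=-0.008629-0.009922j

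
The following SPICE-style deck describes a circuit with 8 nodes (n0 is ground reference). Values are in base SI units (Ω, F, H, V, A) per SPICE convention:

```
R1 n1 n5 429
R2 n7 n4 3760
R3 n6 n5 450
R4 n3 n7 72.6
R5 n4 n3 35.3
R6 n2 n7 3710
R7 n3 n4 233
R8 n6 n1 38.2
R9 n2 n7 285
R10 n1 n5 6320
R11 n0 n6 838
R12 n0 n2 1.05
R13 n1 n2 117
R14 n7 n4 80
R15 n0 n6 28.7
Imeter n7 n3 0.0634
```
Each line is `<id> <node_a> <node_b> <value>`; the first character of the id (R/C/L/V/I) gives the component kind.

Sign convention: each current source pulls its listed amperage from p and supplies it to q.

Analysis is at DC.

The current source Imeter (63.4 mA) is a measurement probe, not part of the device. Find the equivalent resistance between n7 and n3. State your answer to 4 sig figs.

Element admittances at DC:
  Y(R1) = 0.002331 S between n1,n5
  Y(R2) = 0.0002660 S between n7,n4
  Y(R3) = 0.002222 S between n6,n5
  Y(R4) = 0.01377 S between n3,n7
  Y(R5) = 0.02833 S between n4,n3
  Y(R6) = 0.0002695 S between n2,n7
  Y(R7) = 0.004292 S between n3,n4
  Y(R8) = 0.02618 S between n6,n1
  Y(R9) = 0.003509 S between n2,n7
  Y(R10) = 0.0001582 S between n1,n5
  Y(R11) = 0.001193 S between n0,n6
  Y(R12) = 0.9524 S between n0,n2
  Y(R13) = 0.008547 S between n1,n2
  Y(R14) = 0.01250 S between n7,n4
  Y(R15) = 0.03484 S between n0,n6
  Imeter: injects 0.0634 A into n3 (from n7)
Assemble and solve the 7×7 MNA system:
  V(n1)=0.000  V(n2)=0.000  V(n3)=2.763  V(n4)=1.986  V(n5)=0.000  V(n6)=0.000  V(n7)=0.000

R_eq = 43.57 Ω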